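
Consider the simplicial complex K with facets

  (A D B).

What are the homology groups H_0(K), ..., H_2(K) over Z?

Take the total order A < B < D on the vertex set. Then K (dimension 2) consists of the simplices:

  0-simplices (3): A, B, D
  1-simplices (3): AB, AD, BD
  2-simplices (1): ABD

so the chain groups are C_0 ≅ Z^3, C_1 ≅ Z^3, C_2 ≅ Z^1.

Boundary ∂_1: C_1 → C_0 sends each edge [p,q] (with p < q) to q − p. For instance
  ∂BD = D − B.
This gives a 3×3 integer matrix of rank 2; reducing to Smith normal form yields diagonal entries (1,1).

∂_2: C_2 → C_1 acts by ∂[p,q,r] = [q,r] − [p,r] + [p,q]. For instance
  ∂ABD = BD − AD + AB.
The resulting 3×1 matrix has rank 1, and its Smith normal form has invariant factors (1).

From H_k ≅ ker(∂_k) / im(∂_{k+1}) we obtain:

  H_0: rank C_0 − rank ∂_1 = 3 − 2 = 1, and the invariant factors of ∂_1 are all 1, so H_0 = Z.
  H_1: rank ker ∂_1 − rank ∂_2 = (3 − 2) − 1 = 0, and the invariant factors of ∂_2 are all 1, so H_1 = 0.
  H_2: rank ker ∂_2 − rank ∂_3 = (1 − 1) − 0 = 0, and there is no ∂_3, so H_2 = 0.

As a check, the Euler characteristic is 3 − 3 + 1 = 1, which agrees with 1 − 0 + 0 = 1.

H_0 = Z,  H_1 = 0,  H_2 = 0.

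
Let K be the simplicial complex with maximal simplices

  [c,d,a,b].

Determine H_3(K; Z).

Fix the vertex order a < b < c < d and write every simplex with vertices in increasing order. Then dim K = 3 and the simplices of K are:

  0-simplices (4): a, b, c, d
  1-simplices (6): ab, ac, ad, bc, bd, cd
  2-simplices (4): abc, abd, acd, bcd
  3-simplices (1): abcd

so the chain groups are C_0 ≅ Z^4, C_1 ≅ Z^6, C_2 ≅ Z^4, C_3 ≅ Z^1.

The boundary map ∂_1: C_1 → C_0 sends each edge [p,q] (with p < q) to q − p.
As a 4×6 matrix over Z this has rank 3, with invariant factors (1,1,1).

Boundary ∂_2: C_2 → C_1 sends each 2-simplex [p,q,r] to [q,r] − [p,r] + [p,q]. For instance
  ∂acd = cd − ad + ac,
  ∂bcd = cd − bd + bc.
As a 6×4 matrix over Z this has rank 3, with invariant factors (1,1,1).

∂_3: C_3 → C_2 sends each 3-simplex σ to the alternating sum Σ_i (−1)^i (σ with its i-th vertex removed). For instance
  ∂abcd = bcd − acd + abd − abc.
The 4×1 boundary matrix has rank 1 and Smith normal form diag(1).

Reading off H_k = ker ∂_k / im ∂_{k+1}:

  H_3: rank ker ∂_3 − rank ∂_4 = (1 − 1) − 0 = 0, and there is no ∂_4, so H_3 = 0.

H_3 ≅ 0.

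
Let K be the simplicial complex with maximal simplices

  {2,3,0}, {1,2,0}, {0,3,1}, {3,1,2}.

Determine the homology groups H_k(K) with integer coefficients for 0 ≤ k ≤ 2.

Order the vertices as 0 < 1 < 2 < 3. Listing each simplex with vertices in this order, K has dimension 2 with simplices:

  0-simplices (4): [0], [1], [2], [3]
  1-simplices (6): [0,1], [0,2], [0,3], [1,2], [1,3], [2,3]
  2-simplices (4): [0,1,2], [0,1,3], [0,2,3], [1,2,3]

Hence C_0 ≅ Z^4, C_1 ≅ Z^6, C_2 ≅ Z^4.

Boundary ∂_1: C_1 → C_0 maps an edge to its endpoints' difference, ∂[p,q] = q − p. For instance
  ∂[0,2] = [2] − [0].
As a 4×6 matrix over Z this has rank 3, with invariant factors (1,1,1).

Boundary ∂_2: C_2 → C_1 acts by ∂[p,q,r] = [q,r] − [p,r] + [p,q]. For instance
  ∂[0,2,3] = [2,3] − [0,3] + [0,2],
  ∂[0,1,3] = [1,3] − [0,3] + [0,1].
As a 6×4 matrix over Z this has rank 3, with invariant factors (1,1,1).

Now H_k = ker ∂_k / im ∂_{k+1}, so:

  H_0: rank C_0 − rank ∂_1 = 4 − 3 = 1, and the invariant factors of ∂_1 are all 1, so H_0 ≅ Z.
  H_1: rank ker ∂_1 − rank ∂_2 = (6 − 3) − 3 = 0, and the invariant factors of ∂_2 are all 1, so H_1 ≅ 0.
  H_2: rank ker ∂_2 − rank ∂_3 = (4 − 3) − 0 = 1, and there is no ∂_3, so H_2 ≅ Z.

As a check, the Euler characteristic is 4 − 6 + 4 = 2, which agrees with 1 − 0 + 1 = 2.

H_0 ≅ Z,  H_1 = 0,  H_2 ≅ Z.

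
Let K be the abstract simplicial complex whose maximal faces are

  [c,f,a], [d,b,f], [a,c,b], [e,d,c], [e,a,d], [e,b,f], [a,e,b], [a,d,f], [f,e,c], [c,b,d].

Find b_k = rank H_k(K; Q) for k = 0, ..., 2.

b_0 = 1, b_1 = 0, b_2 = 0.

Fix the vertex order a < b < c < d < e < f and write every simplex with vertices in increasing order. Then dim K = 2 and the simplices of K are:

  0-simplices (6): a, b, c, d, e, f
  1-simplices (15): ab, ac, ad, ae, af, bc, bd, be, bf, cd, ce, cf, de, df, ef
  2-simplices (10): abc, abe, acf, ade, adf, bcd, bdf, bef, cde, cef

so the chain groups are C_0 ≅ Z^6, C_1 ≅ Z^15, C_2 ≅ Z^10.

∂_1: C_1 → C_0 sends each edge [p,q] (with p < q) to q − p.
The 6×15 boundary matrix has rank 5 and Smith normal form diag(1,1,1,1,1).

The boundary map ∂_2: C_2 → C_1 sends each 2-simplex [p,q,r] to [q,r] − [p,r] + [p,q]. For instance
  ∂cde = de − ce + cd,
  ∂cef = ef − cf + ce.
As a 15×10 matrix over Z this has rank 10, with invariant factors (1,1,1,1,1,1,1,1,1,2).

From H_k ≅ ker(∂_k) / im(∂_{k+1}) we obtain:

  H_0: rank C_0 − rank ∂_1 = 6 − 5 = 1, and the invariant factors of ∂_1 are all 1, so H_0 = Z.
  H_1: rank ker ∂_1 − rank ∂_2 = (15 − 5) − 10 = 0, and ∂_2 has invariant factor 2 > 1, so H_1 = Z/2.
  H_2: rank ker ∂_2 − rank ∂_3 = (10 − 10) − 0 = 0, and there is no ∂_3, so H_2 = 0.

Hence the Betti numbers are b_0 = 1, b_1 = 0, b_2 = 0.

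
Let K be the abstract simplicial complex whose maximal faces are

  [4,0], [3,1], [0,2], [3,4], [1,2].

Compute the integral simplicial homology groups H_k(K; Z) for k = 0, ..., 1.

K has 5 vertices, 5 edges.
rank ∂_0 = 0, rank ∂_1 = 4 ⇒ b_0 = 5 − 0 − 4 = 1; all invariant factors of ∂_1 are 1 so no torsion. So H_0 = Z.
rank ∂_1 = 4, rank ∂_2 = 0 ⇒ b_1 = 5 − 4 − 0 = 1. So H_1 = Z.

H_0 = Z,  H_1 = Z.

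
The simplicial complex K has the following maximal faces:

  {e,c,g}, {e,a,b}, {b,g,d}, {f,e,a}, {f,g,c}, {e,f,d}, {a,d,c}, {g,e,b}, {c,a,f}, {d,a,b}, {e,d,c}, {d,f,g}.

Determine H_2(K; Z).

H_2 ≅ 0.

We work with the vertex ordering a < b < c < d < e < f < g. The simplices of K, each written with vertices in increasing order, are:

  0-simplices (7): a, b, c, d, e, f, g
  1-simplices (18): ab, ac, ad, ae, af, bd, be, bg, cd, ce, cf, cg, de, df, dg, ef, eg, fg
  2-simplices (12): abd, abe, acd, acf, aef, bdg, beg, cde, ceg, cfg, def, dfg

so the chain groups are C_0 ≅ Z^7, C_1 ≅ Z^18, C_2 ≅ Z^12.

Boundary ∂_1: C_1 → C_0 sends each edge [p,q] (with p < q) to q − p. For instance
  ∂ef = f − e.
As a 7×18 matrix over Z this has rank 6, with invariant factors (1,1,1,1,1,1).

The boundary map ∂_2: C_2 → C_1 maps a triangle to the signed sum of its edges. For instance
  ∂acd = cd − ad + ac,
  ∂def = ef − df + de.
This gives a 18×12 integer matrix of rank 12; reducing to Smith normal form yields diagonal entries (1,1,1,1,1,1,1,1,1,1,1,2).

Now H_k = ker ∂_k / im ∂_{k+1}, so:

  H_2: rank ker ∂_2 − rank ∂_3 = (12 − 12) − 0 = 0, and there is no ∂_3, so H_2 = 0.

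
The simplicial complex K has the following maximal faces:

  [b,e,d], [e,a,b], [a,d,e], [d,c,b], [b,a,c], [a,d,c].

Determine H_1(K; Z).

H_1 = 0.

Take the total order a < b < c < d < e on the vertex set. Then K (dimension 2) consists of the simplices:

  0-simplices (5): a, b, c, d, e
  1-simplices (9): ab, ac, ad, ae, bc, bd, be, cd, de
  2-simplices (6): abc, abe, acd, ade, bcd, bde

Hence C_0 ≅ Z^5, C_1 ≅ Z^9, C_2 ≅ Z^6.

Boundary ∂_1: C_1 → C_0 sends each edge [p,q] (with p < q) to q − p.
The resulting 5×9 matrix has rank 4, and its Smith normal form has invariant factors (1,1,1,1).

Boundary ∂_2: C_2 → C_1 maps a triangle to the signed sum of its edges. For instance
  ∂bcd = cd − bd + bc,
  ∂bde = de − be + bd.
As a 9×6 matrix over Z this has rank 5, with invariant factors (1,1,1,1,1).

Computing H_k = (kernel of ∂_k) / (image of ∂_{k+1}):

  H_1: rank ker ∂_1 − rank ∂_2 = (9 − 4) − 5 = 0, and the invariant factors of ∂_2 are all 1, so H_1 ≅ 0.

(K is a triangulation of the 2-sphere S^2.)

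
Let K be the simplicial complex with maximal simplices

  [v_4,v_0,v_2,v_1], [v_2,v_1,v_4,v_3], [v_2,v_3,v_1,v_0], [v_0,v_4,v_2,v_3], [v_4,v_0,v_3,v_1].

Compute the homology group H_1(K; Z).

We work with the vertex ordering v_0 < v_1 < v_2 < v_3 < v_4. The simplices of K, each written with vertices in increasing order, are:

  0-simplices (5): [v_0], [v_1], [v_2], [v_3], [v_4]
  1-simplices (10): [v_0,v_1], [v_0,v_2], [v_0,v_3], [v_0,v_4], [v_1,v_2], [v_1,v_3], [v_1,v_4], [v_2,v_3], [v_2,v_4], [v_3,v_4]
  2-simplices (10): [v_0,v_1,v_2], [v_0,v_1,v_3], [v_0,v_1,v_4], [v_0,v_2,v_3], [v_0,v_2,v_4], [v_0,v_3,v_4], [v_1,v_2,v_3], [v_1,v_2,v_4], [v_1,v_3,v_4], [v_2,v_3,v_4]
  3-simplices (5): [v_0,v_1,v_2,v_3], [v_0,v_1,v_2,v_4], [v_0,v_1,v_3,v_4], [v_0,v_2,v_3,v_4], [v_1,v_2,v_3,v_4]

Hence C_0 ≅ Z^5, C_1 ≅ Z^10, C_2 ≅ Z^10, C_3 ≅ Z^5.

Boundary ∂_1: C_1 → C_0 is given by ∂[p,q] = [q] − [p].
This gives a 5×10 integer matrix of rank 4; reducing to Smith normal form yields diagonal entries (1,1,1,1).

Boundary ∂_2: C_2 → C_1 sends each 2-simplex [p,q,r] to [q,r] − [p,r] + [p,q]. For instance
  ∂[v_0,v_2,v_3] = [v_2,v_3] − [v_0,v_3] + [v_0,v_2],
  ∂[v_0,v_1,v_4] = [v_1,v_4] − [v_0,v_4] + [v_0,v_1].
The 10×10 boundary matrix has rank 6 and Smith normal form diag(1,1,1,1,1,1).

Boundary ∂_3: C_3 → C_2 sends each 3-simplex σ to the alternating sum Σ_i (−1)^i (σ with its i-th vertex removed). For instance
  ∂[v_0,v_1,v_3,v_4] = [v_1,v_3,v_4] − [v_0,v_3,v_4] + [v_0,v_1,v_4] − [v_0,v_1,v_3],
  ∂[v_0,v_2,v_3,v_4] = [v_2,v_3,v_4] − [v_0,v_3,v_4] + [v_0,v_2,v_4] − [v_0,v_2,v_3].
As a 10×5 matrix over Z this has rank 4, with invariant factors (1,1,1,1).

Computing H_k = (kernel of ∂_k) / (image of ∂_{k+1}):

  H_1: rank ker ∂_1 − rank ∂_2 = (10 − 4) − 6 = 0, and the invariant factors of ∂_2 are all 1, so H_1 = 0.

H_1 = 0.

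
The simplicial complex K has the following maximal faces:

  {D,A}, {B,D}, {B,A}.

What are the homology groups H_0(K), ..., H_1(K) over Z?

H_0 ≅ Z,  H_1 ≅ Z.

Order the vertices as A < B < D. Listing each simplex with vertices in this order, K has dimension 1 with simplices:

  0-simplices (3): A, B, D
  1-simplices (3): AB, AD, BD

giving chain groups C_0 ≅ Z^3, C_1 ≅ Z^3.

The boundary map ∂_1: C_1 → C_0 sends each edge [p,q] (with p < q) to q − p. For instance
  ∂AB = B − A.
This gives a 3×3 integer matrix of rank 2; reducing to Smith normal form yields diagonal entries (1,1).

From H_k ≅ ker(∂_k) / im(∂_{k+1}) we obtain:

  H_0: rank C_0 − rank ∂_1 = 3 − 2 = 1, and the invariant factors of ∂_1 are all 1, so H_0 = Z.
  H_1: rank ker ∂_1 − rank ∂_2 = (3 − 2) − 0 = 1, and there is no ∂_2, so H_1 = Z.

As a check, the Euler characteristic is 3 − 3 = 0, which agrees with 1 − 1 = 0.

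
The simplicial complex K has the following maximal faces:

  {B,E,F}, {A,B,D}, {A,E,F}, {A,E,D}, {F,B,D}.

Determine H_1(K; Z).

H_1 = Z.

K has 5 vertices, 10 edges, 5 triangles.
rank ∂_1 = 4, rank ∂_2 = 5 ⇒ b_1 = 10 − 4 − 5 = 1; all invariant factors of ∂_2 are 1 so no torsion. So H_1 ≅ Z.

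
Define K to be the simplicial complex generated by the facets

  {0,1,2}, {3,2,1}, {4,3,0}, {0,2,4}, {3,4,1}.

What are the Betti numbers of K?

b_0 = 1, b_1 = 1, b_2 = 0.

Take the total order 0 < 1 < 2 < 3 < 4 on the vertex set. Then K (dimension 2) consists of the simplices:

  0-simplices (5): [0], [1], [2], [3], [4]
  1-simplices (10): [0,1], [0,2], [0,3], [0,4], [1,2], [1,3], [1,4], [2,3], [2,4], [3,4]
  2-simplices (5): [0,1,2], [0,2,4], [0,3,4], [1,2,3], [1,3,4]

Hence C_0 ≅ Z^5, C_1 ≅ Z^10, C_2 ≅ Z^5.

Boundary ∂_1: C_1 → C_0 maps an edge to its endpoints' difference, ∂[p,q] = q − p. For instance
  ∂[3,4] = [4] − [3].
The resulting 5×10 matrix has rank 4, and its Smith normal form has invariant factors (1,1,1,1).

The boundary map ∂_2: C_2 → C_1 maps a triangle to the signed sum of its edges. For instance
  ∂[1,3,4] = [3,4] − [1,4] + [1,3],
  ∂[1,2,3] = [2,3] − [1,3] + [1,2].
The 10×5 boundary matrix has rank 5 and Smith normal form diag(1,1,1,1,1).

Reading off H_k = ker ∂_k / im ∂_{k+1}:

  H_0: rank C_0 − rank ∂_1 = 5 − 4 = 1, and the invariant factors of ∂_1 are all 1, so H_0 ≅ Z.
  H_1: rank ker ∂_1 − rank ∂_2 = (10 − 4) − 5 = 1, and the invariant factors of ∂_2 are all 1, so H_1 ≅ Z.
  H_2: rank ker ∂_2 − rank ∂_3 = (5 − 5) − 0 = 0, and there is no ∂_3, so H_2 ≅ 0.

As a check, the Euler characteristic is 5 − 10 + 5 = 0, which agrees with 1 − 1 + 0 = 0.

Hence the Betti numbers are b_0 = 1, b_1 = 1, b_2 = 0.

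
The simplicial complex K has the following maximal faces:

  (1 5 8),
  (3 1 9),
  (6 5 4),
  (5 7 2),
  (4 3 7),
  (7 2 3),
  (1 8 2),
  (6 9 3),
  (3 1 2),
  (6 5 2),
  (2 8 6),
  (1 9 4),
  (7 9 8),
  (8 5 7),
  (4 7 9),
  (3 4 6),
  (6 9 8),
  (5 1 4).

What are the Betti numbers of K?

We work with the vertex ordering 1 < 2 < 3 < 4 < 5 < 6 < 7 < 8 < 9. The simplices of K, each written with vertices in increasing order, are:

  0-simplices (9): [1], [2], [3], [4], [5], [6], [7], [8], [9]
  1-simplices (27): (27 of them)
  2-simplices (18): [1,2,3], [1,2,8], [1,3,9], [1,4,5], [1,4,9], [1,5,8], [2,3,7], [2,5,6], [2,5,7], [2,6,8], [3,4,6], [3,4,7], [3,6,9], [4,5,6], [4,7,9], [5,7,8], [6,8,9], [7,8,9]

giving chain groups C_0 ≅ Z^9, C_1 ≅ Z^27, C_2 ≅ Z^18.

Boundary ∂_1: C_1 → C_0 maps an edge to its endpoints' difference, ∂[p,q] = q − p.
This gives a 9×27 integer matrix of rank 8; reducing to Smith normal form yields diagonal entries (1,1,1,1,1,1,1,1).

Boundary ∂_2: C_2 → C_1 sends each 2-simplex [p,q,r] to [q,r] − [p,r] + [p,q]. For instance
  ∂[7,8,9] = [8,9] − [7,9] + [7,8],
  ∂[3,6,9] = [6,9] − [3,9] + [3,6].
The resulting 27×18 matrix has rank 18, and its Smith normal form has invariant factors (1,1,1,1,1,1,1,1,1,1,1,1,1,1,1,1,1,2).

From H_k ≅ ker(∂_k) / im(∂_{k+1}) we obtain:

  H_0: rank C_0 − rank ∂_1 = 9 − 8 = 1, and the invariant factors of ∂_1 are all 1, so H_0 = Z.
  H_1: rank ker ∂_1 − rank ∂_2 = (27 − 8) − 18 = 1, and ∂_2 has invariant factor 2 > 1, so H_1 = Z ⊕ Z/2.
  H_2: rank ker ∂_2 − rank ∂_3 = (18 − 18) − 0 = 0, and there is no ∂_3, so H_2 = 0.

Hence the Betti numbers are b_0 = 1, b_1 = 1, b_2 = 0.

b_0 = 1, b_1 = 1, b_2 = 0.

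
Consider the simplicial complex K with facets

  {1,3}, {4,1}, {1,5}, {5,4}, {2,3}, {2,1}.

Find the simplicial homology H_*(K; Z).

Order the vertices as 1 < 2 < 3 < 4 < 5. Listing each simplex with vertices in this order, K has dimension 1 with simplices:

  0-simplices (5): [1], [2], [3], [4], [5]
  1-simplices (6): [1,2], [1,3], [1,4], [1,5], [2,3], [4,5]

Hence C_0 ≅ Z^5, C_1 ≅ Z^6.

Boundary ∂_1: C_1 → C_0 is given by ∂[p,q] = [q] − [p].
The resulting 5×6 matrix has rank 4, and its Smith normal form has invariant factors (1,1,1,1).

Computing H_k = (kernel of ∂_k) / (image of ∂_{k+1}):

  H_0: rank C_0 − rank ∂_1 = 5 − 4 = 1, and the invariant factors of ∂_1 are all 1, so H_0 = Z.
  H_1: rank ker ∂_1 − rank ∂_2 = (6 − 4) − 0 = 2, and there is no ∂_2, so H_1 = Z^2.

H_0 = Z,  H_1 = Z^2.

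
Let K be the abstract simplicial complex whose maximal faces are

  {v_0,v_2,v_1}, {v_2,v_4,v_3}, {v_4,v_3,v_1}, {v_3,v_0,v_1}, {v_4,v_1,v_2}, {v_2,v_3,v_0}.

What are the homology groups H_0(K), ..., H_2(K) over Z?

K has 5 vertices, 9 edges, 6 triangles.
rank ∂_0 = 0, rank ∂_1 = 4 ⇒ b_0 = 5 − 0 − 4 = 1; all invariant factors of ∂_1 are 1 so no torsion. So H_0 = Z.
rank ∂_1 = 4, rank ∂_2 = 5 ⇒ b_1 = 9 − 4 − 5 = 0; all invariant factors of ∂_2 are 1 so no torsion. So H_1 = 0.
rank ∂_2 = 5, rank ∂_3 = 0 ⇒ b_2 = 6 − 5 − 0 = 1. So H_2 = Z.

H_0 ≅ Z,  H_1 = 0,  H_2 ≅ Z.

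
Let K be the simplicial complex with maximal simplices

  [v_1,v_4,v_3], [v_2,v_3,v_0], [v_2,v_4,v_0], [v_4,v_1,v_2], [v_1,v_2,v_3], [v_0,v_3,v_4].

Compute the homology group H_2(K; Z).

H_2 ≅ Z.

Take the total order v_0 < v_1 < v_2 < v_3 < v_4 on the vertex set. Then K (dimension 2) consists of the simplices:

  0-simplices (5): [v_0], [v_1], [v_2], [v_3], [v_4]
  1-simplices (9): [v_0,v_2], [v_0,v_3], [v_0,v_4], [v_1,v_2], [v_1,v_3], [v_1,v_4], [v_2,v_3], [v_2,v_4], [v_3,v_4]
  2-simplices (6): [v_0,v_2,v_3], [v_0,v_2,v_4], [v_0,v_3,v_4], [v_1,v_2,v_3], [v_1,v_2,v_4], [v_1,v_3,v_4]

Hence C_0 ≅ Z^5, C_1 ≅ Z^9, C_2 ≅ Z^6.

Boundary ∂_1: C_1 → C_0 sends each edge [p,q] (with p < q) to q − p. For instance
  ∂[v_1,v_3] = [v_3] − [v_1].
As a 5×9 matrix over Z this has rank 4, with invariant factors (1,1,1,1).

∂_2: C_2 → C_1 acts by ∂[p,q,r] = [q,r] − [p,r] + [p,q]. For instance
  ∂[v_0,v_2,v_4] = [v_2,v_4] − [v_0,v_4] + [v_0,v_2],
  ∂[v_0,v_3,v_4] = [v_3,v_4] − [v_0,v_4] + [v_0,v_3].
The resulting 9×6 matrix has rank 5, and its Smith normal form has invariant factors (1,1,1,1,1).

From H_k ≅ ker(∂_k) / im(∂_{k+1}) we obtain:

  H_2: rank ker ∂_2 − rank ∂_3 = (6 − 5) − 0 = 1, and there is no ∂_3, so H_2 = Z.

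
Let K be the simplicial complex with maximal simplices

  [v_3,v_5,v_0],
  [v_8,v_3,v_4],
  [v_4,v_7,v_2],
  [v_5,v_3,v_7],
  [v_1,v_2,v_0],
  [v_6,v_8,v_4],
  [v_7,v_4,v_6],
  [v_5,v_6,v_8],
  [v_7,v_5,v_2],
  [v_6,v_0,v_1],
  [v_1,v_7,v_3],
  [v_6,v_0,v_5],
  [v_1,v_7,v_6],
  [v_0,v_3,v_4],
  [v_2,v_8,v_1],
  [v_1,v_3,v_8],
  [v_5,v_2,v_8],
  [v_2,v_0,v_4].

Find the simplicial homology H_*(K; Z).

We work with the vertex ordering v_0 < v_1 < v_2 < v_3 < v_4 < v_5 < v_6 < v_7 < v_8. The simplices of K, each written with vertices in increasing order, are:

  0-simplices (9): [v_0], [v_1], [v_2], [v_3], [v_4], [v_5], [v_6], [v_7], [v_8]
  1-simplices (27): (27 of them)
  2-simplices (18): (18 of them)

Hence C_0 ≅ Z^9, C_1 ≅ Z^27, C_2 ≅ Z^18.

∂_1: C_1 → C_0 maps an edge to its endpoints' difference, ∂[p,q] = q − p. For instance
  ∂[v_4,v_8] = [v_8] − [v_4].
The resulting 9×27 matrix has rank 8, and its Smith normal form has invariant factors (1,1,1,1,1,1,1,1).

∂_2: C_2 → C_1 acts by ∂[p,q,r] = [q,r] − [p,r] + [p,q]. For instance
  ∂[v_0,v_5,v_6] = [v_5,v_6] − [v_0,v_6] + [v_0,v_5],
  ∂[v_0,v_3,v_4] = [v_3,v_4] − [v_0,v_4] + [v_0,v_3].
As a 27×18 matrix over Z this has rank 17, with invariant factors (1,1,1,1,1,1,1,1,1,1,1,1,1,1,1,1,1).

Reading off H_k = ker ∂_k / im ∂_{k+1}:

  H_0: rank C_0 − rank ∂_1 = 9 − 8 = 1, and the invariant factors of ∂_1 are all 1, so H_0 ≅ Z.
  H_1: rank ker ∂_1 − rank ∂_2 = (27 − 8) − 17 = 2, and the invariant factors of ∂_2 are all 1, so H_1 ≅ Z^2.
  H_2: rank ker ∂_2 − rank ∂_3 = (18 − 17) − 0 = 1, and there is no ∂_3, so H_2 ≅ Z.

As a check, the Euler characteristic is 9 − 27 + 18 = 0, which agrees with 1 − 2 + 1 = 0.
(K is a triangulation of the torus T^2.)

H_0 = Z,  H_1 = Z^2,  H_2 = Z.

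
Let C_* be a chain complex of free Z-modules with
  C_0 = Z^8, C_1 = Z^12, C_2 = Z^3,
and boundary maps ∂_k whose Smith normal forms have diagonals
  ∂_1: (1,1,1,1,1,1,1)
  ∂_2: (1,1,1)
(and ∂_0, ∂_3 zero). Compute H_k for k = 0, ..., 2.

H_0 ≅ Z,  H_1 ≅ Z^2,  H_2 = 0.

H_0: b_0 = 8 − 0 − 7 = 1; torsion from ∂_1 factors > 1: none. So H_0 ≅ Z.
H_1: b_1 = 12 − 7 − 3 = 2; torsion from ∂_2 factors > 1: none. So H_1 ≅ Z^2.
H_2: b_2 = 3 − 3 − 0 = 0; torsion from ∂_3 factors > 1: none. So H_2 ≅ 0.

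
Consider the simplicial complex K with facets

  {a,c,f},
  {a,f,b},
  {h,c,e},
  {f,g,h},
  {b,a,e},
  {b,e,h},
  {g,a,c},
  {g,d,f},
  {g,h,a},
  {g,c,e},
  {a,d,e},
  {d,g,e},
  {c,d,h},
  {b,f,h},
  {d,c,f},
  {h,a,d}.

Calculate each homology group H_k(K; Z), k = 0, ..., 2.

H_0 = Z,  H_1 = Z^2,  H_2 = Z.

Take the total order a < b < c < d < e < f < g < h on the vertex set. Then K (dimension 2) consists of the simplices:

  0-simplices (8): a, b, c, d, e, f, g, h
  1-simplices (24): ab, ac, ad, ae, af, ag, ah, be, bf, bh, cd, ce, cf, cg, ch, de, df, dg, dh, eg, eh, fg, fh, gh
  2-simplices (16): abe, abf, acf, acg, ade, adh, agh, beh, bfh, cdf, cdh, ceg, ceh, deg, dfg, fgh

Hence C_0 ≅ Z^8, C_1 ≅ Z^24, C_2 ≅ Z^16.

The boundary map ∂_1: C_1 → C_0 sends each edge [p,q] (with p < q) to q − p. For instance
  ∂bh = h − b.
The resulting 8×24 matrix has rank 7, and its Smith normal form has invariant factors (1,1,1,1,1,1,1).

Boundary ∂_2: C_2 → C_1 acts by ∂[p,q,r] = [q,r] − [p,r] + [p,q]. For instance
  ∂bfh = fh − bh + bf,
  ∂ade = de − ae + ad.
The resulting 24×16 matrix has rank 15, and its Smith normal form has invariant factors (1,1,1,1,1,1,1,1,1,1,1,1,1,1,1).

Now H_k = ker ∂_k / im ∂_{k+1}, so:

  H_0: rank C_0 − rank ∂_1 = 8 − 7 = 1, and the invariant factors of ∂_1 are all 1, so H_0 = Z.
  H_1: rank ker ∂_1 − rank ∂_2 = (24 − 7) − 15 = 2, and the invariant factors of ∂_2 are all 1, so H_1 = Z^2.
  H_2: rank ker ∂_2 − rank ∂_3 = (16 − 15) − 0 = 1, and there is no ∂_3, so H_2 = Z.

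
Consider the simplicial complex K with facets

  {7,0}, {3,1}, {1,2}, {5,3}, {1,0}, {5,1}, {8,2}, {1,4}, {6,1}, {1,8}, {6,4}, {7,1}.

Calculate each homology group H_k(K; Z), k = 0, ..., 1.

Order the vertices as 0 < 1 < 2 < 3 < 4 < 5 < 6 < 7 < 8. Listing each simplex with vertices in this order, K has dimension 1 with simplices:

  0-simplices (9): [0], [1], [2], [3], [4], [5], [6], [7], [8]
  1-simplices (12): [0,1], [0,7], [1,2], [1,3], [1,4], [1,5], [1,6], [1,7], [1,8], [2,8], [3,5], [4,6]

so the chain groups are C_0 ≅ Z^9, C_1 ≅ Z^12.

The boundary map ∂_1: C_1 → C_0 is given by ∂[p,q] = [q] − [p]. For instance
  ∂[0,7] = [7] − [0].
The 9×12 boundary matrix has rank 8 and Smith normal form diag(1,1,1,1,1,1,1,1).

Reading off H_k = ker ∂_k / im ∂_{k+1}:

  H_0: rank C_0 − rank ∂_1 = 9 − 8 = 1, and the invariant factors of ∂_1 are all 1, so H_0 ≅ Z.
  H_1: rank ker ∂_1 − rank ∂_2 = (12 − 8) − 0 = 4, and there is no ∂_2, so H_1 ≅ Z^4.

As a check, the Euler characteristic is 9 − 12 = -3, which agrees with 1 − 4 = -3.
(K is a triangulation of a wedge of 4 circles.)

H_0 ≅ Z,  H_1 ≅ Z^4.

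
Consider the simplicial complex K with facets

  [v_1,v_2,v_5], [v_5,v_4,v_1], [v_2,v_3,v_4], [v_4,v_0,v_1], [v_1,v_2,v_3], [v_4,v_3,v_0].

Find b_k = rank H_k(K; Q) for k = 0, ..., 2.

Fix the vertex order v_0 < v_1 < v_2 < v_3 < v_4 < v_5 and write every simplex with vertices in increasing order. Then dim K = 2 and the simplices of K are:

  0-simplices (6): [v_0], [v_1], [v_2], [v_3], [v_4], [v_5]
  1-simplices (12): [v_0,v_1], [v_0,v_3], [v_0,v_4], [v_1,v_2], [v_1,v_3], [v_1,v_4], [v_1,v_5], [v_2,v_3], [v_2,v_4], [v_2,v_5], [v_3,v_4], [v_4,v_5]
  2-simplices (6): [v_0,v_1,v_4], [v_0,v_3,v_4], [v_1,v_2,v_3], [v_1,v_2,v_5], [v_1,v_4,v_5], [v_2,v_3,v_4]

so the chain groups are C_0 ≅ Z^6, C_1 ≅ Z^12, C_2 ≅ Z^6.

Boundary ∂_1: C_1 → C_0 maps an edge to its endpoints' difference, ∂[p,q] = q − p.
As a 6×12 matrix over Z this has rank 5, with invariant factors (1,1,1,1,1).

The boundary map ∂_2: C_2 → C_1 acts by ∂[p,q,r] = [q,r] − [p,r] + [p,q]. For instance
  ∂[v_1,v_4,v_5] = [v_4,v_5] − [v_1,v_5] + [v_1,v_4],
  ∂[v_2,v_3,v_4] = [v_3,v_4] − [v_2,v_4] + [v_2,v_3].
As a 12×6 matrix over Z this has rank 6, with invariant factors (1,1,1,1,1,1).

From H_k ≅ ker(∂_k) / im(∂_{k+1}) we obtain:

  H_0: rank C_0 − rank ∂_1 = 6 − 5 = 1, and the invariant factors of ∂_1 are all 1, so H_0 ≅ Z.
  H_1: rank ker ∂_1 − rank ∂_2 = (12 − 5) − 6 = 1, and the invariant factors of ∂_2 are all 1, so H_1 ≅ Z.
  H_2: rank ker ∂_2 − rank ∂_3 = (6 − 6) − 0 = 0, and there is no ∂_3, so H_2 ≅ 0.

(K is a triangulation of the cylinder S^1 x I.)

Hence the Betti numbers are b_0 = 1, b_1 = 1, b_2 = 0.

b_0 = 1, b_1 = 1, b_2 = 0.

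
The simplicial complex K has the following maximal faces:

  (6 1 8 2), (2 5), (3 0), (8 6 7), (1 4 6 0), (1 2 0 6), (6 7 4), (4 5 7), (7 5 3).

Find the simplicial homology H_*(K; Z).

H_0 ≅ Z,  H_1 ≅ Z^2,  H_2 = 0,  H_3 = 0.

We work with the vertex ordering 0 < 1 < 2 < 3 < 4 < 5 < 6 < 7 < 8. The simplices of K, each written with vertices in increasing order, are:

  0-simplices (9): [0], [1], [2], [3], [4], [5], [6], [7], [8]
  1-simplices (21): [0,1], [0,2], [0,3], [0,4], [0,6], [1,2], [1,4], [1,6], [1,8], [2,5], [2,6], [2,8], [3,5], [3,7], [4,5], [4,6], [4,7], [5,7], [6,7], [6,8], [7,8]
  2-simplices (14): [0,1,2], [0,1,4], [0,1,6], [0,2,6], [0,4,6], [1,2,6], [1,2,8], [1,4,6], [1,6,8], [2,6,8], [3,5,7], [4,5,7], [4,6,7], [6,7,8]
  3-simplices (3): [0,1,2,6], [0,1,4,6], [1,2,6,8]

Hence C_0 ≅ Z^9, C_1 ≅ Z^21, C_2 ≅ Z^14, C_3 ≅ Z^3.

Boundary ∂_1: C_1 → C_0 maps an edge to its endpoints' difference, ∂[p,q] = q − p.
As a 9×21 matrix over Z this has rank 8, with invariant factors (1,1,1,1,1,1,1,1).

∂_2: C_2 → C_1 acts by ∂[p,q,r] = [q,r] − [p,r] + [p,q]. For instance
  ∂[1,2,6] = [2,6] − [1,6] + [1,2],
  ∂[4,6,7] = [6,7] − [4,7] + [4,6].
The resulting 21×14 matrix has rank 11, and its Smith normal form has invariant factors (1,1,1,1,1,1,1,1,1,1,1).

Boundary ∂_3: C_3 → C_2 sends each 3-simplex σ to the alternating sum Σ_i (−1)^i (σ with its i-th vertex removed). For instance
  ∂[1,2,6,8] = [2,6,8] − [1,6,8] + [1,2,8] − [1,2,6],
  ∂[0,1,2,6] = [1,2,6] − [0,2,6] + [0,1,6] − [0,1,2].
The resulting 14×3 matrix has rank 3, and its Smith normal form has invariant factors (1,1,1).

Reading off H_k = ker ∂_k / im ∂_{k+1}:

  H_0: rank C_0 − rank ∂_1 = 9 − 8 = 1, and the invariant factors of ∂_1 are all 1, so H_0 = Z.
  H_1: rank ker ∂_1 − rank ∂_2 = (21 − 8) − 11 = 2, and the invariant factors of ∂_2 are all 1, so H_1 = Z^2.
  H_2: rank ker ∂_2 − rank ∂_3 = (14 − 11) − 3 = 0, and the invariant factors of ∂_3 are all 1, so H_2 = 0.
  H_3: rank ker ∂_3 − rank ∂_4 = (3 − 3) − 0 = 0, and there is no ∂_4, so H_3 = 0.

As a check, the Euler characteristic is 9 − 21 + 14 − 3 = -1, which agrees with 1 − 2 + 0 − 0 = -1.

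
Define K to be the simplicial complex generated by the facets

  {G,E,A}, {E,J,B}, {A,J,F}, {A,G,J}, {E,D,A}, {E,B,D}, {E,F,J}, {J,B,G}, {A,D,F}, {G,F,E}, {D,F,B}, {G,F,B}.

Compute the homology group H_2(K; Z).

K has 7 vertices, 18 edges, 12 triangles.
rank ∂_2 = 12, rank ∂_3 = 0 ⇒ b_2 = 12 − 12 − 0 = 0. So H_2 = 0.

H_2 ≅ 0.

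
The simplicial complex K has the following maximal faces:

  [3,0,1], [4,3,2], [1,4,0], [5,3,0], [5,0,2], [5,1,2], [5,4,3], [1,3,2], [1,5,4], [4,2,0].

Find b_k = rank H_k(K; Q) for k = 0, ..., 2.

b_0 = 1, b_1 = 0, b_2 = 0.

Take the total order 0 < 1 < 2 < 3 < 4 < 5 on the vertex set. Then K (dimension 2) consists of the simplices:

  0-simplices (6): [0], [1], [2], [3], [4], [5]
  1-simplices (15): [0,1], [0,2], [0,3], [0,4], [0,5], [1,2], [1,3], [1,4], [1,5], [2,3], [2,4], [2,5], [3,4], [3,5], [4,5]
  2-simplices (10): [0,1,3], [0,1,4], [0,2,4], [0,2,5], [0,3,5], [1,2,3], [1,2,5], [1,4,5], [2,3,4], [3,4,5]

giving chain groups C_0 ≅ Z^6, C_1 ≅ Z^15, C_2 ≅ Z^10.

The boundary map ∂_1: C_1 → C_0 maps an edge to its endpoints' difference, ∂[p,q] = q − p. For instance
  ∂[4,5] = [5] − [4].
The resulting 6×15 matrix has rank 5, and its Smith normal form has invariant factors (1,1,1,1,1).

Boundary ∂_2: C_2 → C_1 acts by ∂[p,q,r] = [q,r] − [p,r] + [p,q]. For instance
  ∂[0,3,5] = [3,5] − [0,5] + [0,3],
  ∂[0,2,4] = [2,4] − [0,4] + [0,2].
This gives a 15×10 integer matrix of rank 10; reducing to Smith normal form yields diagonal entries (1,1,1,1,1,1,1,1,1,2).

From H_k ≅ ker(∂_k) / im(∂_{k+1}) we obtain:

  H_0: rank C_0 − rank ∂_1 = 6 − 5 = 1, and the invariant factors of ∂_1 are all 1, so H_0 ≅ Z.
  H_1: rank ker ∂_1 − rank ∂_2 = (15 − 5) − 10 = 0, and ∂_2 has invariant factor 2 > 1, so H_1 ≅ Z/2.
  H_2: rank ker ∂_2 − rank ∂_3 = (10 − 10) − 0 = 0, and there is no ∂_3, so H_2 ≅ 0.

Hence the Betti numbers are b_0 = 1, b_1 = 0, b_2 = 0.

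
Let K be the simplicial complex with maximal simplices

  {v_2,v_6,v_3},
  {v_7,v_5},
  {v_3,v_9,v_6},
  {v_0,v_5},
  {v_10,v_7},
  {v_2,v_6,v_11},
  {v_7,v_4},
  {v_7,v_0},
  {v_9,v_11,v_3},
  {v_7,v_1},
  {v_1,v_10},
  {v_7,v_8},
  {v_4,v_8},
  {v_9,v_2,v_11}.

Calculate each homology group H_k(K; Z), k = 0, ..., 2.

H_0 ≅ Z^2,  H_1 ≅ Z^4,  H_2 = 0.

Take the total order v_0 < v_1 < v_2 < v_3 < v_4 < v_5 < v_6 < v_7 < v_8 < v_9 < v_10 < v_11 on the vertex set. Then K (dimension 2) consists of the simplices:

  0-simplices (12): [v_0], [v_1], [v_2], [v_3], [v_4], [v_5], [v_6], [v_7], [v_8], [v_9], [v_10], [v_11]
  1-simplices (19): (19 of them)
  2-simplices (5): [v_2,v_3,v_6], [v_2,v_6,v_11], [v_2,v_9,v_11], [v_3,v_6,v_9], [v_3,v_9,v_11]

giving chain groups C_0 ≅ Z^12, C_1 ≅ Z^19, C_2 ≅ Z^5.

Boundary ∂_1: C_1 → C_0 maps an edge to its endpoints' difference, ∂[p,q] = q − p. For instance
  ∂[v_4,v_7] = [v_7] − [v_4].
This gives a 12×19 integer matrix of rank 10; reducing to Smith normal form yields diagonal entries (1,1,1,1,1,1,1,1,1,1).

∂_2: C_2 → C_1 maps a triangle to the signed sum of its edges. For instance
  ∂[v_3,v_9,v_11] = [v_9,v_11] − [v_3,v_11] + [v_3,v_9],
  ∂[v_2,v_3,v_6] = [v_3,v_6] − [v_2,v_6] + [v_2,v_3].
As a 19×5 matrix over Z this has rank 5, with invariant factors (1,1,1,1,1).

From H_k ≅ ker(∂_k) / im(∂_{k+1}) we obtain:

  H_0: rank C_0 − rank ∂_1 = 12 − 10 = 2, and the invariant factors of ∂_1 are all 1, so H_0 ≅ Z^2.
  H_1: rank ker ∂_1 − rank ∂_2 = (19 − 10) − 5 = 4, and the invariant factors of ∂_2 are all 1, so H_1 ≅ Z^4.
  H_2: rank ker ∂_2 − rank ∂_3 = (5 − 5) − 0 = 0, and there is no ∂_3, so H_2 ≅ 0.

As a check, the Euler characteristic is 12 − 19 + 5 = -2, which agrees with 2 − 4 + 0 = -2.
(K is a triangulation of the disjoint union of a wedge of 3 circles and the Möbius band.)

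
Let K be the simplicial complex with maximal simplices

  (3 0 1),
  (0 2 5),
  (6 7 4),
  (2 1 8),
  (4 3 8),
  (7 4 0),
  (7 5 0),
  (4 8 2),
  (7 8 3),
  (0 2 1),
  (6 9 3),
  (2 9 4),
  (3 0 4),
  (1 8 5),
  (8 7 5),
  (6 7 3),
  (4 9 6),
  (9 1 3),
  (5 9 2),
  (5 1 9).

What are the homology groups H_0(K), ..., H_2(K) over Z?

H_0 ≅ Z,  H_1 ≅ Z ⊕ Z_2,  H_2 = 0.

Fix the vertex order 0 < 1 < 2 < 3 < 4 < 5 < 6 < 7 < 8 < 9 and write every simplex with vertices in increasing order. Then dim K = 2 and the simplices of K are:

  0-simplices (10): [0], [1], [2], [3], [4], [5], [6], [7], [8], [9]
  1-simplices (30): (30 of them)
  2-simplices (20): (20 of them)

so the chain groups are C_0 ≅ Z^10, C_1 ≅ Z^30, C_2 ≅ Z^20.

Boundary ∂_1: C_1 → C_0 sends each edge [p,q] (with p < q) to q − p.
The 10×30 boundary matrix has rank 9 and Smith normal form diag(1,1,1,1,1,1,1,1,1).

Boundary ∂_2: C_2 → C_1 acts by ∂[p,q,r] = [q,r] − [p,r] + [p,q]. For instance
  ∂[1,2,8] = [2,8] − [1,8] + [1,2],
  ∂[0,1,3] = [1,3] − [0,3] + [0,1].
This gives a 30×20 integer matrix of rank 20; reducing to Smith normal form yields diagonal entries (1,1,1,1,1,1,1,1,1,1,1,1,1,1,1,1,1,1,1,2).

From H_k ≅ ker(∂_k) / im(∂_{k+1}) we obtain:

  H_0: rank C_0 − rank ∂_1 = 10 − 9 = 1, and the invariant factors of ∂_1 are all 1, so H_0 ≅ Z.
  H_1: rank ker ∂_1 − rank ∂_2 = (30 − 9) − 20 = 1, and ∂_2 has invariant factor 2 > 1, so H_1 ≅ Z ⊕ Z_2.
  H_2: rank ker ∂_2 − rank ∂_3 = (20 − 20) − 0 = 0, and there is no ∂_3, so H_2 ≅ 0.

As a check, the Euler characteristic is 10 − 30 + 20 = 0, which agrees with 1 − 1 + 0 = 0.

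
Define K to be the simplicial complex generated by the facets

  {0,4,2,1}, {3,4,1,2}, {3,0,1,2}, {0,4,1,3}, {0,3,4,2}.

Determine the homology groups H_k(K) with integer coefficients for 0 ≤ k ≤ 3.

H_0 = Z,  H_1 = 0,  H_2 = 0,  H_3 = Z.

Take the total order 0 < 1 < 2 < 3 < 4 on the vertex set. Then K (dimension 3) consists of the simplices:

  0-simplices (5): [0], [1], [2], [3], [4]
  1-simplices (10): [0,1], [0,2], [0,3], [0,4], [1,2], [1,3], [1,4], [2,3], [2,4], [3,4]
  2-simplices (10): [0,1,2], [0,1,3], [0,1,4], [0,2,3], [0,2,4], [0,3,4], [1,2,3], [1,2,4], [1,3,4], [2,3,4]
  3-simplices (5): [0,1,2,3], [0,1,2,4], [0,1,3,4], [0,2,3,4], [1,2,3,4]

Hence C_0 ≅ Z^5, C_1 ≅ Z^10, C_2 ≅ Z^10, C_3 ≅ Z^5.

Boundary ∂_1: C_1 → C_0 is given by ∂[p,q] = [q] − [p].
The resulting 5×10 matrix has rank 4, and its Smith normal form has invariant factors (1,1,1,1).

The boundary map ∂_2: C_2 → C_1 acts by ∂[p,q,r] = [q,r] − [p,r] + [p,q]. For instance
  ∂[1,2,4] = [2,4] − [1,4] + [1,2],
  ∂[0,1,2] = [1,2] − [0,2] + [0,1].
As a 10×10 matrix over Z this has rank 6, with invariant factors (1,1,1,1,1,1).

The boundary map ∂_3: C_3 → C_2 sends each 3-simplex σ to the alternating sum Σ_i (−1)^i (σ with its i-th vertex removed). For instance
  ∂[0,1,3,4] = [1,3,4] − [0,3,4] + [0,1,4] − [0,1,3],
  ∂[1,2,3,4] = [2,3,4] − [1,3,4] + [1,2,4] − [1,2,3].
The 10×5 boundary matrix has rank 4 and Smith normal form diag(1,1,1,1).

Now H_k = ker ∂_k / im ∂_{k+1}, so:

  H_0: rank C_0 − rank ∂_1 = 5 − 4 = 1, and the invariant factors of ∂_1 are all 1, so H_0 = Z.
  H_1: rank ker ∂_1 − rank ∂_2 = (10 − 4) − 6 = 0, and the invariant factors of ∂_2 are all 1, so H_1 = 0.
  H_2: rank ker ∂_2 − rank ∂_3 = (10 − 6) − 4 = 0, and the invariant factors of ∂_3 are all 1, so H_2 = 0.
  H_3: rank ker ∂_3 − rank ∂_4 = (5 − 4) − 0 = 1, and there is no ∂_4, so H_3 = Z.

(K is a triangulation of the 3-sphere S^3.)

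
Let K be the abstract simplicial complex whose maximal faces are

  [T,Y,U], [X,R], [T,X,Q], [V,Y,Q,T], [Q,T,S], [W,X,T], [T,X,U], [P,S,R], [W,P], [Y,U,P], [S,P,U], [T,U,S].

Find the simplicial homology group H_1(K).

H_1 ≅ Z^2.

We work with the vertex ordering P < Q < R < S < T < U < V < W < X < Y. The simplices of K, each written with vertices in increasing order, are:

  0-simplices (10): P, Q, R, S, T, U, V, W, X, Y
  1-simplices (23): PR, PS, PU, PW, PY, QS, QT, QV, QX, QY, RS, RX, ST, SU, TU, TV, TW, TX, TY, UX, UY, VY, WX
  2-simplices (13): PRS, PSU, PUY, QST, QTV, QTX, QTY, QVY, STU, TUX, TUY, TVY, TWX
  3-simplices (1): QTVY

Hence C_0 ≅ Z^10, C_1 ≅ Z^23, C_2 ≅ Z^13, C_3 ≅ Z^1.

∂_1: C_1 → C_0 is given by ∂[p,q] = [q] − [p].
This gives a 10×23 integer matrix of rank 9; reducing to Smith normal form yields diagonal entries (1,1,1,1,1,1,1,1,1).

Boundary ∂_2: C_2 → C_1 sends each 2-simplex [p,q,r] to [q,r] − [p,r] + [p,q]. For instance
  ∂QTX = TX − QX + QT,
  ∂QTV = TV − QV + QT.
The resulting 23×13 matrix has rank 12, and its Smith normal form has invariant factors (1,1,1,1,1,1,1,1,1,1,1,1).

Boundary ∂_3: C_3 → C_2 sends each 3-simplex σ to the alternating sum Σ_i (−1)^i (σ with its i-th vertex removed). For instance
  ∂QTVY = TVY − QVY + QTY − QTV.
This gives a 13×1 integer matrix of rank 1; reducing to Smith normal form yields diagonal entries (1).

Computing H_k = (kernel of ∂_k) / (image of ∂_{k+1}):

  H_1: rank ker ∂_1 − rank ∂_2 = (23 − 9) − 12 = 2, and the invariant factors of ∂_2 are all 1, so H_1 = Z^2.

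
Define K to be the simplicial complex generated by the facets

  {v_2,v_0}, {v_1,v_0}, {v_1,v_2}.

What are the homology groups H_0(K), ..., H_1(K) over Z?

Order the vertices as v_0 < v_1 < v_2. Listing each simplex with vertices in this order, K has dimension 1 with simplices:

  0-simplices (3): [v_0], [v_1], [v_2]
  1-simplices (3): [v_0,v_1], [v_0,v_2], [v_1,v_2]

Hence C_0 ≅ Z^3, C_1 ≅ Z^3.

Boundary ∂_1: C_1 → C_0 is given by ∂[p,q] = [q] − [p]. For instance
  ∂[v_0,v_1] = [v_1] − [v_0].
The resulting 3×3 matrix has rank 2, and its Smith normal form has invariant factors (1,1).

Reading off H_k = ker ∂_k / im ∂_{k+1}:

  H_0: rank C_0 − rank ∂_1 = 3 − 2 = 1, and the invariant factors of ∂_1 are all 1, so H_0 = Z.
  H_1: rank ker ∂_1 − rank ∂_2 = (3 − 2) − 0 = 1, and there is no ∂_2, so H_1 = Z.

As a check, the Euler characteristic is 3 − 3 = 0, which agrees with 1 − 1 = 0.

H_0 ≅ Z,  H_1 ≅ Z.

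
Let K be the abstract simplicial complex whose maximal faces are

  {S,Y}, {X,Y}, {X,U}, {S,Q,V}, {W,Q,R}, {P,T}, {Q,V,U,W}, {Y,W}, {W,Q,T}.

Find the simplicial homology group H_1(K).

Take the total order P < Q < R < S < T < U < V < W < X < Y on the vertex set. Then K (dimension 3) consists of the simplices:

  0-simplices (10): P, Q, R, S, T, U, V, W, X, Y
  1-simplices (17): PT, QR, QS, QT, QU, QV, QW, RW, SV, SY, TW, UV, UW, UX, VW, WY, XY
  2-simplices (7): QRW, QSV, QTW, QUV, QUW, QVW, UVW
  3-simplices (1): QUVW

giving chain groups C_0 ≅ Z^10, C_1 ≅ Z^17, C_2 ≅ Z^7, C_3 ≅ Z^1.

∂_1: C_1 → C_0 is given by ∂[p,q] = [q] − [p].
The resulting 10×17 matrix has rank 9, and its Smith normal form has invariant factors (1,1,1,1,1,1,1,1,1).

∂_2: C_2 → C_1 sends each 2-simplex [p,q,r] to [q,r] − [p,r] + [p,q]. For instance
  ∂QUV = UV − QV + QU,
  ∂QUW = UW − QW + QU.
As a 17×7 matrix over Z this has rank 6, with invariant factors (1,1,1,1,1,1).

∂_3: C_3 → C_2 sends each 3-simplex σ to the alternating sum Σ_i (−1)^i (σ with its i-th vertex removed). For instance
  ∂QUVW = UVW − QVW + QUW − QUV.
The resulting 7×1 matrix has rank 1, and its Smith normal form has invariant factors (1).

Reading off H_k = ker ∂_k / im ∂_{k+1}:

  H_1: rank ker ∂_1 − rank ∂_2 = (17 − 9) − 6 = 2, and the invariant factors of ∂_2 are all 1, so H_1 = Z^2.

H_1 = Z^2.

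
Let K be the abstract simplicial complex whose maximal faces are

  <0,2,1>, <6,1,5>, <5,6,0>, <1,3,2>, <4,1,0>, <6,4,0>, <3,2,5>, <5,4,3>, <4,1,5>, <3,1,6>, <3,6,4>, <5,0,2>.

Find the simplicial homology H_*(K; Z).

K has 7 vertices, 18 edges, 12 triangles.
rank ∂_0 = 0, rank ∂_1 = 6 ⇒ b_0 = 7 − 0 − 6 = 1; all invariant factors of ∂_1 are 1 so no torsion. So H_0 ≅ Z.
rank ∂_1 = 6, rank ∂_2 = 12 ⇒ b_1 = 18 − 6 − 12 = 0; ∂_2 has invariant factor(s) [2] giving torsion. So H_1 ≅ Z/2.
rank ∂_2 = 12, rank ∂_3 = 0 ⇒ b_2 = 12 − 12 − 0 = 0. So H_2 ≅ 0.

H_0 = Z,  H_1 = Z/2,  H_2 = 0.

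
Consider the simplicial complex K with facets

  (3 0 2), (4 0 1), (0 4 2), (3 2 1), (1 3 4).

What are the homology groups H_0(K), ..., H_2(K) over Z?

H_0 ≅ Z,  H_1 ≅ Z,  H_2 = 0.

Take the total order 0 < 1 < 2 < 3 < 4 on the vertex set. Then K (dimension 2) consists of the simplices:

  0-simplices (5): [0], [1], [2], [3], [4]
  1-simplices (10): [0,1], [0,2], [0,3], [0,4], [1,2], [1,3], [1,4], [2,3], [2,4], [3,4]
  2-simplices (5): [0,1,4], [0,2,3], [0,2,4], [1,2,3], [1,3,4]

so the chain groups are C_0 ≅ Z^5, C_1 ≅ Z^10, C_2 ≅ Z^5.

The boundary map ∂_1: C_1 → C_0 is given by ∂[p,q] = [q] − [p]. For instance
  ∂[0,4] = [4] − [0].
The resulting 5×10 matrix has rank 4, and its Smith normal form has invariant factors (1,1,1,1).

∂_2: C_2 → C_1 sends each 2-simplex [p,q,r] to [q,r] − [p,r] + [p,q]. For instance
  ∂[1,3,4] = [3,4] − [1,4] + [1,3],
  ∂[0,1,4] = [1,4] − [0,4] + [0,1].
The 10×5 boundary matrix has rank 5 and Smith normal form diag(1,1,1,1,1).

Now H_k = ker ∂_k / im ∂_{k+1}, so:

  H_0: rank C_0 − rank ∂_1 = 5 − 4 = 1, and the invariant factors of ∂_1 are all 1, so H_0 ≅ Z.
  H_1: rank ker ∂_1 − rank ∂_2 = (10 − 4) − 5 = 1, and the invariant factors of ∂_2 are all 1, so H_1 ≅ Z.
  H_2: rank ker ∂_2 − rank ∂_3 = (5 − 5) − 0 = 0, and there is no ∂_3, so H_2 ≅ 0.

As a check, the Euler characteristic is 5 − 10 + 5 = 0, which agrees with 1 − 1 + 0 = 0.
(K is a triangulation of the Möbius band.)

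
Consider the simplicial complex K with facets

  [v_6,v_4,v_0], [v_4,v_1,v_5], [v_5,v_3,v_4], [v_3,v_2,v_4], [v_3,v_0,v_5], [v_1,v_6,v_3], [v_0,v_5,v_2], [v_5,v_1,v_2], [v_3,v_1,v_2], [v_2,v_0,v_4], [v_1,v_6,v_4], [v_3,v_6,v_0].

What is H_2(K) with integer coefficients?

H_2 ≅ 0.

Fix the vertex order v_0 < v_1 < v_2 < v_3 < v_4 < v_5 < v_6 and write every simplex with vertices in increasing order. Then dim K = 2 and the simplices of K are:

  0-simplices (7): [v_0], [v_1], [v_2], [v_3], [v_4], [v_5], [v_6]
  1-simplices (18): (18 of them)
  2-simplices (12): (12 of them)

so the chain groups are C_0 ≅ Z^7, C_1 ≅ Z^18, C_2 ≅ Z^12.

Boundary ∂_1: C_1 → C_0 is given by ∂[p,q] = [q] − [p].
The 7×18 boundary matrix has rank 6 and Smith normal form diag(1,1,1,1,1,1).

∂_2: C_2 → C_1 sends each 2-simplex [p,q,r] to [q,r] − [p,r] + [p,q]. For instance
  ∂[v_1,v_4,v_5] = [v_4,v_5] − [v_1,v_5] + [v_1,v_4],
  ∂[v_0,v_2,v_4] = [v_2,v_4] − [v_0,v_4] + [v_0,v_2].
As a 18×12 matrix over Z this has rank 12, with invariant factors (1,1,1,1,1,1,1,1,1,1,1,2).

Computing H_k = (kernel of ∂_k) / (image of ∂_{k+1}):

  H_2: rank ker ∂_2 − rank ∂_3 = (12 − 12) − 0 = 0, and there is no ∂_3, so H_2 ≅ 0.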